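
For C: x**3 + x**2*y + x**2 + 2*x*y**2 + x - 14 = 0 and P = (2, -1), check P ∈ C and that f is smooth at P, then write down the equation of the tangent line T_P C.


Tangent line at P: 15*x - 4*y - 34 = 0.

Step 1: f(2, -1) = 0, so P lies on C.
Step 2: partial derivatives
  f_x(x, y) = 3*x**2 + 2*x*y + 2*x + 2*y**2 + 1, f_y(x, y) = x**2 + 4*x*y.
  f_x(P) = 15, f_y(P) = -4 (gradient nonzero, so P is smooth).
Step 3: tangent line at P: 15·(x − 2) + -4·(y − -1) = 0.
Expanding: 15*x - 4*y - 34 = 0.


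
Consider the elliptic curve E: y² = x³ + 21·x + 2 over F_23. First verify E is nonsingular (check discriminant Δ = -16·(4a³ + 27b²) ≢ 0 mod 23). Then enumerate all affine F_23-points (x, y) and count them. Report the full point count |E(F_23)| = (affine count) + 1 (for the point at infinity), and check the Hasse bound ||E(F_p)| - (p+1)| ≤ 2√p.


Affine points = {(0, 5), (0, 18), (1, 1), (1, 22), (2, 11), (2, 12), (3, 0), (4, 9), (4, 14), (5, 5), (5, 18), (7, 3), (7, 20), (9, 0), (10, 4), (10, 19), (11, 0), (12, 2), (12, 21), (14, 2), (14, 21), (15, 9), (15, 14), (16, 8), (16, 15), (18, 5), (18, 18), (20, 2), (20, 21), (22, 7), (22, 16)}; affine count = 31; |E(F_23)| = 32.

Discriminant check: Δ ∝ 4a³ + 27b² = 4·21³ + 27·2² = 4·9261 + 27·4 ≡ 7 (mod 23). Nonzero ⇒ E is nonsingular.
For each x ∈ F_23, compute rhs = x³ + 21·x + 2 mod 23, then count y ∈ F_23 with y² ≡ rhs.
  x = 0: rhs = 2, matching y values: 5, 18 (2 points).
  x = 1: rhs = 1, matching y values: 1, 22 (2 points).
  x = 2: rhs = 6, matching y values: 11, 12 (2 points).
  x = 3: rhs = 0, matching y values: 0 (1 points).
  x = 4: rhs = 12, matching y values: 9, 14 (2 points).
  x = 5: rhs = 2, matching y values: 5, 18 (2 points).
  x = 6: rhs = 22, matching y values: none (0 points).
  x = 7: rhs = 9, matching y values: 3, 20 (2 points).
  x = 8: rhs = 15, matching y values: none (0 points).
  x = 9: rhs = 0, matching y values: 0 (1 points).
  x = 10: rhs = 16, matching y values: 4, 19 (2 points).
  x = 11: rhs = 0, matching y values: 0 (1 points).
  x = 12: rhs = 4, matching y values: 2, 21 (2 points).
  x = 13: rhs = 11, matching y values: none (0 points).
  x = 14: rhs = 4, matching y values: 2, 21 (2 points).
  x = 15: rhs = 12, matching y values: 9, 14 (2 points).
  x = 16: rhs = 18, matching y values: 8, 15 (2 points).
  x = 17: rhs = 5, matching y values: none (0 points).
  x = 18: rhs = 2, matching y values: 5, 18 (2 points).
  x = 19: rhs = 15, matching y values: none (0 points).
  x = 20: rhs = 4, matching y values: 2, 21 (2 points).
  x = 21: rhs = 21, matching y values: none (0 points).
  x = 22: rhs = 3, matching y values: 7, 16 (2 points).
Total affine count: 31.
Full point count |E(F_23)| = 31 + 1 = 32.
Hasse bound: |32 − (23+1)| = |8| = 8 ≤ 2√23 ≈ 9.5917 ✓.


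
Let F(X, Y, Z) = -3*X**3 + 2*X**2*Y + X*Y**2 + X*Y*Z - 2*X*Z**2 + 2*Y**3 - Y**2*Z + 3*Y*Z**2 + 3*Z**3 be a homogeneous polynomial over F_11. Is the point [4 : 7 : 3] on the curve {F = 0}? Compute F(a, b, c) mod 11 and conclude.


F(4,7,3) ≡ 4 (mod 11); P is NOT on the curve.

Evaluate F(4, 7, 3) term-by-term (mod 11).
  -3*X**3 ↦ -3·64·1·1 = -192
  2*X**2*Y ↦ 2·16·7·1 = 224
  X*Y**2 ↦ 1·4·49·1 = 196
  X*Y*Z ↦ 1·4·7·3 = 84
  -2*X*Z**2 ↦ -2·4·1·9 = -72
  2*Y**3 ↦ 2·1·343·1 = 686
  -Y**2*Z ↦ -1·1·49·3 = -147
  3*Y*Z**2 ↦ 3·1·7·9 = 189
  3*Z**3 ↦ 3·1·1·27 = 81
Sum: F(4, 7, 3) = (-192) + (224) + (196) + (84) + (-72) + (686) + (-147) + (189) + (81) = 1049.
Reducing mod 11: 1049 ≡ 4 (mod 11).
Since F(a, b, c) ≡ 4 ≠ 0 (mod 11), P does NOT lie on the curve.


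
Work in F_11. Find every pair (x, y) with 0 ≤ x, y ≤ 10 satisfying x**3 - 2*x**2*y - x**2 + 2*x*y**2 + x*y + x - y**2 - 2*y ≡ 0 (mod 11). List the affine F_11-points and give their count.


Affine F_11-points: {(0, 0), (0, 9), (1, 5), (1, 9), (2, 4), (2, 6), (3, 4), (3, 6), (4, 4), (4, 5), (6, 5), (7, 9), (7, 10), (8, 6), (8, 8), (10, 1)}; count = 16.

For each of the 121 pairs (x, y) ∈ F_11², evaluate f(x, y) mod 11. Record the zeros.
  x = 0: [0↦0, 1↦8, 2↦3, 3↦7, 4↦9, 5↦9, 6↦7, 7↦3, 8↦8, 9↦0, 10↦1]  zeros at y ∈ {0, 9}
  x = 1: [0↦1, 1↦10, 2↦10, 3↦1, 4↦5, 5↦0, 6↦8, 7↦7, 8↦8, 9↦0, 10↦5]  zeros at y ∈ {5, 9}
  x = 2: [0↦6, 1↦1, 2↦2, 3↦9, 4↦0, 5↦8, 6↦0, 7↦9, 8↦2, 9↦1, 10↦6]  zeros at y ∈ {4, 6}
  x = 3: [0↦10, 1↦9, 2↦7, 3↦4, 4↦0, 5↦6, 6↦0, 7↦4, 8↦7, 9↦9, 10↦10]  zeros at y ∈ {4, 6}
  x = 4: [0↦8, 1↦7, 2↦9, 3↦3, 4↦0, 5↦0, 6↦3, 7↦9, 8↦7, 9↦8, 10↦1]  zeros at y ∈ {4, 5}
  x = 5: [0↦6, 1↦1, 2↦3, 3↦1, 4↦6, 5↦7, 6↦4, 7↦8, 8↦8, 9↦4, 10↦7]  zeros at y ∈ ∅
  x = 6: [0↦10, 1↦8, 2↦6, 3↦4, 4↦2, 5↦0, 6↦9, 7↦7, 8↦5, 9↦3, 10↦1]  zeros at y ∈ {5}
  x = 7: [0↦4, 1↦1, 2↦2, 3↦7, 4↦5, 5↦7, 6↦2, 7↦1, 8↦4, 9↦0, 10↦0]  zeros at y ∈ {9, 10}
  x = 8: [0↦5, 1↦8, 2↦8, 3↦5, 4↦10, 5↦1, 6↦0, 7↦7, 8↦0, 9↦1, 10↦10]  zeros at y ∈ {6, 8}
  x = 9: [0↦8, 1↦2, 2↦8, 3↦4, 4↦1, 5↦10, 6↦9, 7↦9, 8↦10, 9↦1, 10↦4]  zeros at y ∈ ∅
  x = 10: [0↦8, 1↦0, 2↦8, 3↦10, 4↦6, 5↦7, 6↦2, 7↦2, 8↦7, 9↦6, 10↦10]  zeros at y ∈ {1}
Collecting zeros: affine points = {(0, 0), (0, 9), (1, 5), (1, 9), (2, 4), (2, 6), (3, 4), (3, 6), (4, 4), (4, 5), (6, 5), (7, 9), (7, 10), (8, 6), (8, 8), (10, 1)}.
Total count |C(F_11)_aff| = 16.


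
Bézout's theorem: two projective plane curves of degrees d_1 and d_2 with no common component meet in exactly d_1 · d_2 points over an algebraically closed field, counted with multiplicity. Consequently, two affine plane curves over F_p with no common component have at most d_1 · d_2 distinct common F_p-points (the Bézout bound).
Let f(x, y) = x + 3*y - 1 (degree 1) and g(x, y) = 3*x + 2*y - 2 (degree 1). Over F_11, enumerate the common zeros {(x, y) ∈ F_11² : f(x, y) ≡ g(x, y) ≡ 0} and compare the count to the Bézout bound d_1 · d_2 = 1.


Common zeros: {(10, 8)}; count = 1; Bézout bound = 1.

deg(f) = 1, deg(g) = 1, so Bézout bound = 1.
Scan x ∈ F_11. For each x, list the y ∈ F_11 with f(x, y) ≡ 0 and those with g(x, y) ≡ 0 (mod 11); the common zeros in that column are the intersection.
  x = 0: f ≡ 0 at y ∈ {4}; g ≡ 0 at y ∈ {1}; common: ∅.
  x = 1: f ≡ 0 at y ∈ {0}; g ≡ 0 at y ∈ {5}; common: ∅.
  x = 2: f ≡ 0 at y ∈ {7}; g ≡ 0 at y ∈ {9}; common: ∅.
  x = 3: f ≡ 0 at y ∈ {3}; g ≡ 0 at y ∈ {2}; common: ∅.
  x = 4: f ≡ 0 at y ∈ {10}; g ≡ 0 at y ∈ {6}; common: ∅.
  x = 5: f ≡ 0 at y ∈ {6}; g ≡ 0 at y ∈ {10}; common: ∅.
  x = 6: f ≡ 0 at y ∈ {2}; g ≡ 0 at y ∈ {3}; common: ∅.
  x = 7: f ≡ 0 at y ∈ {9}; g ≡ 0 at y ∈ {7}; common: ∅.
  x = 8: f ≡ 0 at y ∈ {5}; g ≡ 0 at y ∈ {0}; common: ∅.
  x = 9: f ≡ 0 at y ∈ {1}; g ≡ 0 at y ∈ {4}; common: ∅.
  x = 10: f ≡ 0 at y ∈ {8}; g ≡ 0 at y ∈ {8}; common: {8}.
Collecting: common zeros = {(10, 8)}, so the count is 1.
Comparison with the Bézout bound: 1 ≤ 1 = deg(f)·deg(g), as expected for curves with no common component (the bound is attained).


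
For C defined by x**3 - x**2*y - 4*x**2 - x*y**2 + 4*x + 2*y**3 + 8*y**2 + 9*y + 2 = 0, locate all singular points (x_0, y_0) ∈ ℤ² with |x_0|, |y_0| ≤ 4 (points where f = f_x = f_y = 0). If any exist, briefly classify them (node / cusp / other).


Singular points: {(1, -1)}; classification: cusp.

Compute partial derivatives:
  f_x = 3*x**2 - 2*x*y - 8*x - y**2 + 4.
  f_y = -x**2 - 2*x*y + 6*y**2 + 16*y + 9.
Scan x_0 ∈ {−4, ..., 4}. For each x_0, f_y(x_0, y) is a polynomial in y; find its integer roots y ∈ {−4, ..., 4}, then test f_x and f at those candidates.
  x = -4: f_y(-4, y) = 6*y**2 + 24*y - 7; no integer root y with |y| ≤ 4.
  x = -3: f_y(-3, y) = 6*y**2 + 22*y; vanishes at y ∈ {0}. (-3, 0): f_x = 55 ≠ 0.
  x = -2: f_y(-2, y) = 6*y**2 + 20*y + 5; no integer root y with |y| ≤ 4.
  x = -1: f_y(-1, y) = 6*y**2 + 18*y + 8; no integer root y with |y| ≤ 4.
  x = 0: f_y(0, y) = 6*y**2 + 16*y + 9; no integer root y with |y| ≤ 4.
  x = 1: f_y(1, y) = 6*y**2 + 14*y + 8; vanishes at y ∈ {-1}. (1, -1): f_x = 0, f = 0 — SINGULAR.
  x = 2: f_y(2, y) = 6*y**2 + 12*y + 5; no integer root y with |y| ≤ 4.
  x = 3: f_y(3, y) = 6*y**2 + 10*y; vanishes at y ∈ {0}. (3, 0): f_x = 7 ≠ 0.
  x = 4: f_y(4, y) = 6*y**2 + 8*y - 7; no integer root y with |y| ≤ 4.
Only singular point on the grid: (1, -1).
Classify: substitute x = 1 + u, y = -1 + v and expand: f = u**3 - u**2*v - u*v**2 + 2*v**3 + v**2.
No constant or linear terms (consistent with a singular point). Quadratic part: v**2. Cubic part: u**3 - u**2*v - u*v**2 + 2*v**3.
The quadratic part v**2 is a perfect square, so there is a single (double) tangent line v = 0, i.e. y = -1. Restricting the cubic part to that line (v = 0) leaves u**3 ≠ 0, so f is not divisible by v and the branch is v² ≈ -u**3 to lowest order — this is a cusp.
Classification: cusp.


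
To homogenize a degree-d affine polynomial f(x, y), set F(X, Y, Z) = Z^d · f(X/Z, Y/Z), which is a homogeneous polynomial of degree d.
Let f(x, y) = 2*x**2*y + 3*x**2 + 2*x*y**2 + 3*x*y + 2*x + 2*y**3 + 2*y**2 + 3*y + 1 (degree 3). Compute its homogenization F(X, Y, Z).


F(X, Y, Z) = 2*X**2*Y + 3*X**2*Z + 2*X*Y**2 + 3*X*Y*Z + 2*X*Z**2 + 2*Y**3 + 2*Y**2*Z + 3*Y*Z**2 + Z**3

deg(f) = 3.
Substitute x = X/Z, y = Y/Z into f, then multiply by Z^3.
  monomial 2·x^2·y^1 ↦ 2·X^2·Y^1·Z^0.
  monomial 3·x^2·y^0 ↦ 3·X^2·Y^0·Z^1.
  monomial 2·x^1·y^2 ↦ 2·X^1·Y^2·Z^0.
  monomial 3·x^1·y^1 ↦ 3·X^1·Y^1·Z^1.
  monomial 2·x^1·y^0 ↦ 2·X^1·Y^0·Z^2.
  monomial 2·x^0·y^3 ↦ 2·X^0·Y^3·Z^0.
  monomial 2·x^0·y^2 ↦ 2·X^0·Y^2·Z^1.
  monomial 3·x^0·y^1 ↦ 3·X^0·Y^1·Z^2.
  monomial 1·x^0·y^0 ↦ 1·X^0·Y^0·Z^3.
Collecting: F(X, Y, Z) = 2*X**2*Y + 3*X**2*Z + 2*X*Y**2 + 3*X*Y*Z + 2*X*Z**2 + 2*Y**3 + 2*Y**2*Z + 3*Y*Z**2 + Z**3.


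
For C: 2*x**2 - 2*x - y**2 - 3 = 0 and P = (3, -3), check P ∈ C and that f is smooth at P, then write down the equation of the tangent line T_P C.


Tangent line at P: 10*x + 6*y - 12 = 0.

Step 1: f(3, -3) = 0, so P lies on C.
Step 2: partial derivatives
  f_x(x, y) = 4*x - 2, f_y(x, y) = -2*y.
  f_x(P) = 10, f_y(P) = 6 (gradient nonzero, so P is smooth).
Step 3: tangent line at P: 10·(x − 3) + 6·(y − -3) = 0.
Expanding: 10*x + 6*y - 12 = 0.


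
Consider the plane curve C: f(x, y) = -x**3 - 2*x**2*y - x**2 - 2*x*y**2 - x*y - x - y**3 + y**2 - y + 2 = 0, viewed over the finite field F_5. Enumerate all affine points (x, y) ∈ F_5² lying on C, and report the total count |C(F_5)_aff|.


Affine F_5-points: {(0, 4), (3, 1), (3, 3)}; count = 3.

For each of the 25 pairs (x, y) ∈ F_5², evaluate f(x, y) mod 5. Record the zeros.
  x = 0: [0↦2, 1↦1, 2↦1, 3↦1, 4↦0]  zeros at y ∈ {4}
  x = 1: [0↦4, 1↦3, 2↦4, 3↦1, 4↦3]  zeros at y ∈ ∅
  x = 2: [0↦3, 1↦3, 2↦1, 3↦1, 4↦2]  zeros at y ∈ ∅
  x = 3: [0↦3, 1↦0, 2↦1, 3↦0, 4↦1]  zeros at y ∈ {1, 3}
  x = 4: [0↦3, 1↦3, 2↦3, 3↦2, 4↦4]  zeros at y ∈ ∅
Collecting zeros: affine points = {(0, 4), (3, 1), (3, 3)}.
Total count |C(F_5)_aff| = 3.


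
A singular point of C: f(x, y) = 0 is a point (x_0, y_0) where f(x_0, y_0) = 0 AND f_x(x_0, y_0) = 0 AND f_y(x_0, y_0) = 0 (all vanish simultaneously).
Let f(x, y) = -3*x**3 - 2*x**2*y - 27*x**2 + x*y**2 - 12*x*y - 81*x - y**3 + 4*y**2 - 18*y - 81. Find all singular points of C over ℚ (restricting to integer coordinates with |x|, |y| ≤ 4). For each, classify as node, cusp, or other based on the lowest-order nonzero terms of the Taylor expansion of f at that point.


Singular points: {(-3, 0)}; classification: cusp.

Compute partial derivatives:
  f_x = -9*x**2 - 4*x*y - 54*x + y**2 - 12*y - 81.
  f_y = -2*x**2 + 2*x*y - 12*x - 3*y**2 + 8*y - 18.
Scan x_0 ∈ {−4, ..., 4}. For each x_0, f_y(x_0, y) is a polynomial in y; find its integer roots y ∈ {−4, ..., 4}, then test f_x and f at those candidates.
  x = -4: f_y(-4, y) = -3*y**2 - 2; no integer root y with |y| ≤ 4.
  x = -3: f_y(-3, y) = -3*y**2 + 2*y; vanishes at y ∈ {0}. (-3, 0): f_x = 0, f = 0 — SINGULAR.
  x = -2: f_y(-2, y) = -3*y**2 + 4*y - 2; no integer root y with |y| ≤ 4.
  x = -1: f_y(-1, y) = -3*y**2 + 6*y - 8; no integer root y with |y| ≤ 4.
  x = 0: f_y(0, y) = -3*y**2 + 8*y - 18; no integer root y with |y| ≤ 4.
  x = 1: f_y(1, y) = -3*y**2 + 10*y - 32; no integer root y with |y| ≤ 4.
  x = 2: f_y(2, y) = -3*y**2 + 12*y - 50; no integer root y with |y| ≤ 4.
  x = 3: f_y(3, y) = -3*y**2 + 14*y - 72; no integer root y with |y| ≤ 4.
  x = 4: f_y(4, y) = -3*y**2 + 16*y - 98; no integer root y with |y| ≤ 4.
Only singular point on the grid: (-3, 0).
Classify: substitute x = -3 + u, y = 0 + v and expand: f = -3*u**3 - 2*u**2*v + u*v**2 - v**3 + v**2.
No constant or linear terms (consistent with a singular point). Quadratic part: v**2. Cubic part: -3*u**3 - 2*u**2*v + u*v**2 - v**3.
The quadratic part v**2 is a perfect square, so there is a single (double) tangent line v = 0, i.e. y = 0. Restricting the cubic part to that line (v = 0) leaves -3*u**3 ≠ 0, so f is not divisible by v and the branch is v² ≈ 3*u**3 to lowest order — this is a cusp.
Classification: cusp.


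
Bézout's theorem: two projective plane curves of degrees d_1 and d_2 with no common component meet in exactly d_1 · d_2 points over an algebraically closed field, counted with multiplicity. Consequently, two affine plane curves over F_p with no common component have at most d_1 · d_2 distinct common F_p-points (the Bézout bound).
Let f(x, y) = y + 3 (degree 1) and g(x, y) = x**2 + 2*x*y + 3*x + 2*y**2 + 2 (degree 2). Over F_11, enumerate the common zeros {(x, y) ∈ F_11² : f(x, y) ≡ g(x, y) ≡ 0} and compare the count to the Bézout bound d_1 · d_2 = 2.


Common zeros: ∅; count = 0; Bézout bound = 2.

deg(f) = 1, deg(g) = 2, so Bézout bound = 2.
Scan x ∈ F_11. For each x, list the y ∈ F_11 with f(x, y) ≡ 0 and those with g(x, y) ≡ 0 (mod 11); the common zeros in that column are the intersection.
  x = 0: f ≡ 0 at y ∈ {8}; g ≡ 0 at y ∈ ∅; common: ∅.
  x = 1: f ≡ 0 at y ∈ {8}; g ≡ 0 at y ∈ {5}; common: ∅.
  x = 2: f ≡ 0 at y ∈ {8}; g ≡ 0 at y ∈ ∅; common: ∅.
  x = 3: f ≡ 0 at y ∈ {8}; g ≡ 0 at y ∈ ∅; common: ∅.
  x = 4: f ≡ 0 at y ∈ {8}; g ≡ 0 at y ∈ {9}; common: ∅.
  x = 5: f ≡ 0 at y ∈ {8}; g ≡ 0 at y ∈ ∅; common: ∅.
  x = 6: f ≡ 0 at y ∈ {8}; g ≡ 0 at y ∈ {2, 3}; common: ∅.
  x = 7: f ≡ 0 at y ∈ {8}; g ≡ 0 at y ∈ {1, 3}; common: ∅.
  x = 8: f ≡ 0 at y ∈ {8}; g ≡ 0 at y ∈ {5, 9}; common: ∅.
  x = 9: f ≡ 0 at y ∈ {8}; g ≡ 0 at y ∈ {0, 2}; common: ∅.
  x = 10: f ≡ 0 at y ∈ {8}; g ≡ 0 at y ∈ {0, 1}; common: ∅.
Collecting: common zeros = ∅, so the count is 0.
Comparison with the Bézout bound: 0 ≤ 2 = deg(f)·deg(g), as expected for curves with no common component (the affine F_11-count falls short of the bound because intersections may lie at infinity, over extension fields, or carry multiplicity).


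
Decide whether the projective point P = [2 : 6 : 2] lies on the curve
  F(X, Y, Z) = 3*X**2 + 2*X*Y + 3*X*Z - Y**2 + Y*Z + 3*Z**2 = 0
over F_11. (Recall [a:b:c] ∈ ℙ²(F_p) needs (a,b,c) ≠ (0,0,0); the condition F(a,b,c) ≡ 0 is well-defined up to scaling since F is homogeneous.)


F(2,6,2) ≡ 3 (mod 11); P is NOT on the curve.

Evaluate F(2, 6, 2) term-by-term (mod 11).
  3*X**2 ↦ 3·4·1·1 = 12
  2*X*Y ↦ 2·2·6·1 = 24
  3*X*Z ↦ 3·2·1·2 = 12
  -Y**2 ↦ -1·1·36·1 = -36
  Y*Z ↦ 1·1·6·2 = 12
  3*Z**2 ↦ 3·1·1·4 = 12
Sum: F(2, 6, 2) = (12) + (24) + (12) + (-36) + (12) + (12) = 36.
Reducing mod 11: 36 ≡ 3 (mod 11).
Since F(a, b, c) ≡ 3 ≠ 0 (mod 11), P does NOT lie on the curve.


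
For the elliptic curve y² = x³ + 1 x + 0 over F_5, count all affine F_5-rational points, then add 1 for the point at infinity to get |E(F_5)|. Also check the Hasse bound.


Affine points = {(0, 0), (2, 0), (3, 0)}; affine count = 3; |E(F_5)| = 4.

Discriminant check: Δ ∝ 4a³ + 27b² = 4·1³ + 27·0² = 4·1 + 27·0 ≡ 4 (mod 5). Nonzero ⇒ E is nonsingular.
For each x ∈ F_5, compute rhs = x³ + 1·x + 0 mod 5, then count y ∈ F_5 with y² ≡ rhs.
  x = 0: rhs = 0, matching y values: 0 (1 points).
  x = 1: rhs = 2, matching y values: none (0 points).
  x = 2: rhs = 0, matching y values: 0 (1 points).
  x = 3: rhs = 0, matching y values: 0 (1 points).
  x = 4: rhs = 3, matching y values: none (0 points).
Total affine count: 3.
Full point count |E(F_5)| = 3 + 1 = 4.
Hasse bound: |4 − (5+1)| = |-2| = 2 ≤ 2√5 ≈ 4.4721 ✓.


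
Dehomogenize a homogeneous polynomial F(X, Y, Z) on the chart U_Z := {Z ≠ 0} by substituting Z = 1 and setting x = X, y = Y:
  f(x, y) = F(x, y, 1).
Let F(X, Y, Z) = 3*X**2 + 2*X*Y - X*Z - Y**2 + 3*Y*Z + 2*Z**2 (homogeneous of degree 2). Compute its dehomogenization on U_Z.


f(x, y) = 3*x**2 + 2*x*y - x - y**2 + 3*y + 2

On U_Z we set Z = 1. Each monomial c·X^i·Y^j·Z^k in F becomes c·x^i·y^j·1^k = c·x^i·y^j.
Substituting Z = 1: F(X, Y, 1) = 3*x**2 + 2*x*y - x - y**2 + 3*y + 2.
Note: deg(f) ≤ deg(F) = 2; strict inequality happens when F is divisible by Z (lost terms).


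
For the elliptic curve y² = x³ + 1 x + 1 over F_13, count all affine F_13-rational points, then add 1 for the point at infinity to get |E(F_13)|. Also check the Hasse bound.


Affine points = {(0, 1), (0, 12), (1, 4), (1, 9), (4, 2), (4, 11), (5, 1), (5, 12), (7, 0), (8, 1), (8, 12), (10, 6), (10, 7), (11, 2), (11, 11), (12, 5), (12, 8)}; affine count = 17; |E(F_13)| = 18.

Discriminant check: Δ ∝ 4a³ + 27b² = 4·1³ + 27·1² = 4·1 + 27·1 ≡ 5 (mod 13). Nonzero ⇒ E is nonsingular.
For each x ∈ F_13, compute rhs = x³ + 1·x + 1 mod 13, then count y ∈ F_13 with y² ≡ rhs.
  x = 0: rhs = 1, matching y values: 1, 12 (2 points).
  x = 1: rhs = 3, matching y values: 4, 9 (2 points).
  x = 2: rhs = 11, matching y values: none (0 points).
  x = 3: rhs = 5, matching y values: none (0 points).
  x = 4: rhs = 4, matching y values: 2, 11 (2 points).
  x = 5: rhs = 1, matching y values: 1, 12 (2 points).
  x = 6: rhs = 2, matching y values: none (0 points).
  x = 7: rhs = 0, matching y values: 0 (1 points).
  x = 8: rhs = 1, matching y values: 1, 12 (2 points).
  x = 9: rhs = 11, matching y values: none (0 points).
  x = 10: rhs = 10, matching y values: 6, 7 (2 points).
  x = 11: rhs = 4, matching y values: 2, 11 (2 points).
  x = 12: rhs = 12, matching y values: 5, 8 (2 points).
Total affine count: 17.
Full point count |E(F_13)| = 17 + 1 = 18.
Hasse bound: |18 − (13+1)| = |4| = 4 ≤ 2√13 ≈ 7.2111 ✓.


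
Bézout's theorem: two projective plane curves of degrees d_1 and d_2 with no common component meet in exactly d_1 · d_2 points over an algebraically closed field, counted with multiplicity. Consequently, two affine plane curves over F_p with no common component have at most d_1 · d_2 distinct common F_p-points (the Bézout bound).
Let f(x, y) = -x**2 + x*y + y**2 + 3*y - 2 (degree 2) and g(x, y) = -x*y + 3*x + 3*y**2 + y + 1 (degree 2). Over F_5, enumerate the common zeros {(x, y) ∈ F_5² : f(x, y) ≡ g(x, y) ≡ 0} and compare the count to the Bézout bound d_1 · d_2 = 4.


Common zeros: ∅; count = 0; Bézout bound = 4.

deg(f) = 2, deg(g) = 2, so Bézout bound = 4.
Scan x ∈ F_5. For each x, list the y ∈ F_5 with f(x, y) ≡ 0 and those with g(x, y) ≡ 0 (mod 5); the common zeros in that column are the intersection.
  x = 0: f ≡ 0 at y ∈ ∅; g ≡ 0 at y ∈ {1, 2}; common: ∅.
  x = 1: f ≡ 0 at y ∈ ∅; g ≡ 0 at y ∈ ∅; common: ∅.
  x = 2: f ≡ 0 at y ∈ {1, 4}; g ≡ 0 at y ∈ ∅; common: ∅.
  x = 3: f ≡ 0 at y ∈ {2}; g ≡ 0 at y ∈ {0, 4}; common: ∅.
  x = 4: f ≡ 0 at y ∈ {1, 2}; g ≡ 0 at y ∈ ∅; common: ∅.
Collecting: common zeros = ∅, so the count is 0.
Comparison with the Bézout bound: 0 ≤ 4 = deg(f)·deg(g), as expected for curves with no common component (the affine F_5-count falls short of the bound because intersections may lie at infinity, over extension fields, or carry multiplicity).


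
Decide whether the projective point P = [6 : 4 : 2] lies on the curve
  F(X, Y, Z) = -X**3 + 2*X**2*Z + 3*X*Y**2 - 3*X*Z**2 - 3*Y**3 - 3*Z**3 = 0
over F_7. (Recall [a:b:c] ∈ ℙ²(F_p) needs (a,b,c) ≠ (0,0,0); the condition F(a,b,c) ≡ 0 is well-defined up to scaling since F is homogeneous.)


F(6,4,2) ≡ 5 (mod 7); P is NOT on the curve.

Evaluate F(6, 4, 2) term-by-term (mod 7).
  -X**3 ↦ -1·216·1·1 = -216
  2*X**2*Z ↦ 2·36·1·2 = 144
  3*X*Y**2 ↦ 3·6·16·1 = 288
  -3*X*Z**2 ↦ -3·6·1·4 = -72
  -3*Y**3 ↦ -3·1·64·1 = -192
  -3*Z**3 ↦ -3·1·1·8 = -24
Sum: F(6, 4, 2) = (-216) + (144) + (288) + (-72) + (-192) + (-24) = -72.
Reducing mod 7: -72 ≡ 5 (mod 7).
Since F(a, b, c) ≡ 5 ≠ 0 (mod 7), P does NOT lie on the curve.


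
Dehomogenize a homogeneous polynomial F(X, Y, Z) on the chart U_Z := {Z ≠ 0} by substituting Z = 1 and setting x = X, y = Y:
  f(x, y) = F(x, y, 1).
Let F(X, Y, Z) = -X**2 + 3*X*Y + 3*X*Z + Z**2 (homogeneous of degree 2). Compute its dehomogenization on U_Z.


f(x, y) = -x**2 + 3*x*y + 3*x + 1

On U_Z we set Z = 1. Each monomial c·X^i·Y^j·Z^k in F becomes c·x^i·y^j·1^k = c·x^i·y^j.
Substituting Z = 1: F(X, Y, 1) = -x**2 + 3*x*y + 3*x + 1.
Note: deg(f) ≤ deg(F) = 2; strict inequality happens when F is divisible by Z (lost terms).


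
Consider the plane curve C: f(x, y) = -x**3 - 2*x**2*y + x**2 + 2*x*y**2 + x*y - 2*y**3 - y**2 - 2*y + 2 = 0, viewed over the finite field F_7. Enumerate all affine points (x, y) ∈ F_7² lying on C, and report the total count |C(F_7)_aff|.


Affine F_7-points: {(1, 5), (2, 5), (4, 4), (4, 6), (5, 0)}; count = 5.

For each of the 49 pairs (x, y) ∈ F_7², evaluate f(x, y) mod 7. Record the zeros.
  x = 0: [0↦2, 1↦4, 2↦6, 3↦3, 4↦4, 5↦4, 6↦5]  zeros at y ∈ ∅
  x = 1: [0↦2, 1↦5, 2↦5, 3↦4, 4↦4, 5↦0, 6↦1]  zeros at y ∈ {5}
  x = 2: [0↦5, 1↦5, 2↦6, 3↦3, 4↦5, 5↦0, 6↦4]  zeros at y ∈ {5}
  x = 3: [0↦5, 1↦5, 2↦3, 3↦1, 4↦1, 5↦5, 6↦1]  zeros at y ∈ ∅
  x = 4: [0↦3, 1↦6, 2↦4, 3↦6, 4↦0, 5↦2, 6↦0]  zeros at y ∈ {4, 6}
  x = 5: [0↦0, 1↦2, 2↦3, 3↦5, 4↦3, 5↦6, 6↦2]  zeros at y ∈ {0}
  x = 6: [0↦4, 1↦1, 2↦1, 3↦6, 4↦4, 5↦4, 6↦1]  zeros at y ∈ ∅
Collecting zeros: affine points = {(1, 5), (2, 5), (4, 4), (4, 6), (5, 0)}.
Total count |C(F_7)_aff| = 5.


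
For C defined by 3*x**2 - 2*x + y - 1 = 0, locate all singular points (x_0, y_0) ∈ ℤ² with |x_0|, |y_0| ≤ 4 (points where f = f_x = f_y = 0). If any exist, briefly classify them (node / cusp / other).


No singular points in the scanned grid; C is smooth there.

Compute partial derivatives:
  f_x = 6*x - 2.
  f_y = 1.
f_y = 1 is a nonzero constant, so f_y never vanishes: no point (x, y) can satisfy f = f_x = f_y = 0. In particular no (x, y) ∈ {−4, ..., 4}² is singular; the curve is smooth.


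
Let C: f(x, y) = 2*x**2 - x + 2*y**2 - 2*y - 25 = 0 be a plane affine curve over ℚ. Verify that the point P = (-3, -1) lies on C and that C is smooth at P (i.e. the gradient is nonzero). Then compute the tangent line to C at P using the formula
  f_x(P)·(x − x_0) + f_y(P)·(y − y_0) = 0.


Tangent line at P: -13*x - 6*y - 45 = 0.

Step 1: f(-3, -1) = 0, so P lies on C.
Step 2: partial derivatives
  f_x(x, y) = 4*x - 1, f_y(x, y) = 4*y - 2.
  f_x(P) = -13, f_y(P) = -6 (gradient nonzero, so P is smooth).
Step 3: tangent line at P: -13·(x − -3) + -6·(y − -1) = 0.
Expanding: -13*x - 6*y - 45 = 0.


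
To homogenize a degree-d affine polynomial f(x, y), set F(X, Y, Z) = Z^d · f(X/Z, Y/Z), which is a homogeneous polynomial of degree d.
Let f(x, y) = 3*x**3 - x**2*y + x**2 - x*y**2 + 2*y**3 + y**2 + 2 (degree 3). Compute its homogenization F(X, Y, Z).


F(X, Y, Z) = 3*X**3 - X**2*Y + X**2*Z - X*Y**2 + 2*Y**3 + Y**2*Z + 2*Z**3

deg(f) = 3.
Substitute x = X/Z, y = Y/Z into f, then multiply by Z^3.
  monomial 3·x^3·y^0 ↦ 3·X^3·Y^0·Z^0.
  monomial -1·x^2·y^1 ↦ -1·X^2·Y^1·Z^0.
  monomial 1·x^2·y^0 ↦ 1·X^2·Y^0·Z^1.
  monomial -1·x^1·y^2 ↦ -1·X^1·Y^2·Z^0.
  monomial 2·x^0·y^3 ↦ 2·X^0·Y^3·Z^0.
  monomial 1·x^0·y^2 ↦ 1·X^0·Y^2·Z^1.
  monomial 2·x^0·y^0 ↦ 2·X^0·Y^0·Z^3.
Collecting: F(X, Y, Z) = 3*X**3 - X**2*Y + X**2*Z - X*Y**2 + 2*Y**3 + Y**2*Z + 2*Z**3.


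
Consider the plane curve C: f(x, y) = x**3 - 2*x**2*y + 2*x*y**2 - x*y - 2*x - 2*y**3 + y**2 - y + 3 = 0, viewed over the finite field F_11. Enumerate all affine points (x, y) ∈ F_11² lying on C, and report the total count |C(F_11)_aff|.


Affine F_11-points: {(0, 2), (1, 10), (2, 2), (3, 3), (3, 7), (3, 10), (5, 10), (6, 3), (6, 6), (8, 3), (8, 5), (8, 6), (9, 6), (10, 8)}; count = 14.

For each of the 121 pairs (x, y) ∈ F_11², evaluate f(x, y) mod 11. Record the zeros.
  x = 0: [0↦3, 1↦1, 2↦0, 3↦10, 4↦8, 5↦4, 6↦8, 7↦8, 8↦3, 9↦3, 10↦7]  zeros at y ∈ {2}
  x = 1: [0↦2, 1↦10, 2↦1, 3↦7, 4↦5, 5↦5, 6↦6, 7↦7, 8↦7, 9↦5, 10↦0]  zeros at y ∈ {10}
  x = 2: [0↦7, 1↦10, 2↦0, 3↦9, 4↦3, 5↦3, 6↦8, 7↦6, 8↦7, 9↦10, 10↦3]  zeros at y ∈ {2}
  x = 3: [0↦2, 1↦7, 2↦3, 3↦0, 4↦8, 5↦4, 6↦9, 7↦0, 8↦9, 9↦2, 10↦0]  zeros at y ∈ {3, 7, 10}
  x = 4: [0↦4, 1↦7, 2↦5, 3↦8, 4↦4, 5↦3, 6↦4, 7↦6, 8↦8, 9↦9, 10↦8]  zeros at y ∈ ∅
  x = 5: [0↦8, 1↦5, 2↦1, 3↦6, 4↦8, 5↦6, 6↦10, 7↦8, 8↦10, 9↦4, 10↦0]  zeros at y ∈ {10}
  x = 6: [0↦9, 1↦7, 2↦8, 3↦0, 4↦4, 5↦8, 6↦0, 7↦1, 8↦10, 9↦4, 10↦4]  zeros at y ∈ {3, 6}
  x = 7: [0↦2, 1↦8, 2↦10, 3↦7, 4↦9, 5↦4, 6↦2, 7↦2, 8↦3, 9↦4, 10↦4]  zeros at y ∈ ∅
  x = 8: [0↦4, 1↦3, 2↦2, 3↦0, 4↦7, 5↦0, 6↦0, 7↦6, 8↦6, 9↦10, 10↦6]  zeros at y ∈ {3, 5, 6}
  x = 9: [0↦10, 1↦9, 2↦1, 3↦7, 4↦4, 5↦2, 6↦0, 7↦8, 8↦3, 9↦6, 10↦5]  zeros at y ∈ {6}
  x = 10: [0↦4, 1↦10, 2↦2, 3↦1, 4↦6, 5↦5, 6↦8, 7↦3, 8↦0, 9↦9, 10↦7]  zeros at y ∈ {8}
Collecting zeros: affine points = {(0, 2), (1, 10), (2, 2), (3, 3), (3, 7), (3, 10), (5, 10), (6, 3), (6, 6), (8, 3), (8, 5), (8, 6), (9, 6), (10, 8)}.
Total count |C(F_11)_aff| = 14.


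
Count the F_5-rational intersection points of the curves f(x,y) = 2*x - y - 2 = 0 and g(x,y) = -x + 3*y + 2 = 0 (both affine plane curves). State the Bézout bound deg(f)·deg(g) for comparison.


Common zeros: ∅; count = 0; Bézout bound = 1.

deg(f) = 1, deg(g) = 1, so Bézout bound = 1.
Scan x ∈ F_5. For each x, list the y ∈ F_5 with f(x, y) ≡ 0 and those with g(x, y) ≡ 0 (mod 5); the common zeros in that column are the intersection.
  x = 0: f ≡ 0 at y ∈ {3}; g ≡ 0 at y ∈ {1}; common: ∅.
  x = 1: f ≡ 0 at y ∈ {0}; g ≡ 0 at y ∈ {3}; common: ∅.
  x = 2: f ≡ 0 at y ∈ {2}; g ≡ 0 at y ∈ {0}; common: ∅.
  x = 3: f ≡ 0 at y ∈ {4}; g ≡ 0 at y ∈ {2}; common: ∅.
  x = 4: f ≡ 0 at y ∈ {1}; g ≡ 0 at y ∈ {4}; common: ∅.
Collecting: common zeros = ∅, so the count is 0.
Comparison with the Bézout bound: 0 ≤ 1 = deg(f)·deg(g), as expected for curves with no common component (the affine F_5-count falls short of the bound because intersections may lie at infinity, over extension fields, or carry multiplicity).


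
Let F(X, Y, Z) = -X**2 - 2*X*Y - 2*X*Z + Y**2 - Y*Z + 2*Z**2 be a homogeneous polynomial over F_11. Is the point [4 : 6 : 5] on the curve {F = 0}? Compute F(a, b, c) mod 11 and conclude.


F(4,6,5) ≡ 7 (mod 11); P is NOT on the curve.

Evaluate F(4, 6, 5) term-by-term (mod 11).
  -X**2 ↦ -1·16·1·1 = -16
  -2*X*Y ↦ -2·4·6·1 = -48
  -2*X*Z ↦ -2·4·1·5 = -40
  Y**2 ↦ 1·1·36·1 = 36
  -Y*Z ↦ -1·1·6·5 = -30
  2*Z**2 ↦ 2·1·1·25 = 50
Sum: F(4, 6, 5) = (-16) + (-48) + (-40) + (36) + (-30) + (50) = -48.
Reducing mod 11: -48 ≡ 7 (mod 11).
Since F(a, b, c) ≡ 7 ≠ 0 (mod 11), P does NOT lie on the curve.


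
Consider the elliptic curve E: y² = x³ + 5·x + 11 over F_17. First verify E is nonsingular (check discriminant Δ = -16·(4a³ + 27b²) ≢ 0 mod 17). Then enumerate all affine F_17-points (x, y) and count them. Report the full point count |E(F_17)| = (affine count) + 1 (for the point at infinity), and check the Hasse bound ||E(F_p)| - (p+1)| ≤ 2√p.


Affine points = {(1, 0), (3, 6), (3, 11), (5, 5), (5, 12), (6, 6), (6, 11), (7, 7), (7, 10), (8, 6), (8, 11)}; affine count = 11; |E(F_17)| = 12.

Discriminant check: Δ ∝ 4a³ + 27b² = 4·5³ + 27·11² = 4·125 + 27·121 ≡ 10 (mod 17). Nonzero ⇒ E is nonsingular.
For each x ∈ F_17, compute rhs = x³ + 5·x + 11 mod 17, then count y ∈ F_17 with y² ≡ rhs.
  x = 0: rhs = 11, matching y values: none (0 points).
  x = 1: rhs = 0, matching y values: 0 (1 points).
  x = 2: rhs = 12, matching y values: none (0 points).
  x = 3: rhs = 2, matching y values: 6, 11 (2 points).
  x = 4: rhs = 10, matching y values: none (0 points).
  x = 5: rhs = 8, matching y values: 5, 12 (2 points).
  x = 6: rhs = 2, matching y values: 6, 11 (2 points).
  x = 7: rhs = 15, matching y values: 7, 10 (2 points).
  x = 8: rhs = 2, matching y values: 6, 11 (2 points).
  x = 9: rhs = 3, matching y values: none (0 points).
  x = 10: rhs = 7, matching y values: none (0 points).
  x = 11: rhs = 3, matching y values: none (0 points).
  x = 12: rhs = 14, matching y values: none (0 points).
  x = 13: rhs = 12, matching y values: none (0 points).
  x = 14: rhs = 3, matching y values: none (0 points).
  x = 15: rhs = 10, matching y values: none (0 points).
  x = 16: rhs = 5, matching y values: none (0 points).
Total affine count: 11.
Full point count |E(F_17)| = 11 + 1 = 12.
Hasse bound: |12 − (17+1)| = |-6| = 6 ≤ 2√17 ≈ 8.2462 ✓.


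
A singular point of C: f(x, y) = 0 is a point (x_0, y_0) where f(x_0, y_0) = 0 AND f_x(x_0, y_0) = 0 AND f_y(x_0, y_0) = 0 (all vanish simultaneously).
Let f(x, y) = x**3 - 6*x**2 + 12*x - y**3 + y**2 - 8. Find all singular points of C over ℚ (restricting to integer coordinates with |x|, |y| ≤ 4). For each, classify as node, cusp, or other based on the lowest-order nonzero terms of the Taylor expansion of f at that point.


Singular points: {(2, 0)}; classification: cusp.

Compute partial derivatives:
  f_x = 3*x**2 - 12*x + 12.
  f_y = -3*y**2 + 2*y.
Scan x_0 ∈ {−4, ..., 4}. For each x_0, f_y(x_0, y) is a polynomial in y; find its integer roots y ∈ {−4, ..., 4}, then test f_x and f at those candidates.
  x = -4: f_y(-4, y) = -3*y**2 + 2*y; vanishes at y ∈ {0}. (-4, 0): f_x = 108 ≠ 0.
  x = -3: f_y(-3, y) = -3*y**2 + 2*y; vanishes at y ∈ {0}. (-3, 0): f_x = 75 ≠ 0.
  x = -2: f_y(-2, y) = -3*y**2 + 2*y; vanishes at y ∈ {0}. (-2, 0): f_x = 48 ≠ 0.
  x = -1: f_y(-1, y) = -3*y**2 + 2*y; vanishes at y ∈ {0}. (-1, 0): f_x = 27 ≠ 0.
  x = 0: f_y(0, y) = -3*y**2 + 2*y; vanishes at y ∈ {0}. (0, 0): f_x = 12 ≠ 0.
  x = 1: f_y(1, y) = -3*y**2 + 2*y; vanishes at y ∈ {0}. (1, 0): f_x = 3 ≠ 0.
  x = 2: f_y(2, y) = -3*y**2 + 2*y; vanishes at y ∈ {0}. (2, 0): f_x = 0, f = 0 — SINGULAR.
  x = 3: f_y(3, y) = -3*y**2 + 2*y; vanishes at y ∈ {0}. (3, 0): f_x = 3 ≠ 0.
  x = 4: f_y(4, y) = -3*y**2 + 2*y; vanishes at y ∈ {0}. (4, 0): f_x = 12 ≠ 0.
Only singular point on the grid: (2, 0).
Classify: substitute x = 2 + u, y = 0 + v and expand: f = u**3 - v**3 + v**2.
No constant or linear terms (consistent with a singular point). Quadratic part: v**2. Cubic part: u**3 - v**3.
The quadratic part v**2 is a perfect square, so there is a single (double) tangent line v = 0, i.e. y = 0. Restricting the cubic part to that line (v = 0) leaves u**3 ≠ 0, so f is not divisible by v and the branch is v² ≈ -u**3 to lowest order — this is a cusp.
Classification: cusp.


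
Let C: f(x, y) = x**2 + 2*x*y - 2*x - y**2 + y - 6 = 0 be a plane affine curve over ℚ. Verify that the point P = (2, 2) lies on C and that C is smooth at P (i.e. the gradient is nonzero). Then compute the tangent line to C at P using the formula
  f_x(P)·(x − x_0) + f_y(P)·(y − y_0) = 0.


Tangent line at P: 6*x + y - 14 = 0.

Step 1: f(2, 2) = 0, so P lies on C.
Step 2: partial derivatives
  f_x(x, y) = 2*x + 2*y - 2, f_y(x, y) = 2*x - 2*y + 1.
  f_x(P) = 6, f_y(P) = 1 (gradient nonzero, so P is smooth).
Step 3: tangent line at P: 6·(x − 2) + 1·(y − 2) = 0.
Expanding: 6*x + y - 14 = 0.


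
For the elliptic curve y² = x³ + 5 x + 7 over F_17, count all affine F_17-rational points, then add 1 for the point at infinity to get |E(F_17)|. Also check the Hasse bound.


Affine points = {(1, 8), (1, 9), (2, 5), (2, 12), (3, 7), (3, 10), (5, 2), (5, 15), (6, 7), (6, 10), (8, 7), (8, 10), (9, 4), (9, 13), (11, 4), (11, 13), (13, 5), (13, 12), (14, 4), (14, 13), (16, 1), (16, 16)}; affine count = 22; |E(F_17)| = 23.

Discriminant check: Δ ∝ 4a³ + 27b² = 4·5³ + 27·7² = 4·125 + 27·49 ≡ 4 (mod 17). Nonzero ⇒ E is nonsingular.
For each x ∈ F_17, compute rhs = x³ + 5·x + 7 mod 17, then count y ∈ F_17 with y² ≡ rhs.
  x = 0: rhs = 7, matching y values: none (0 points).
  x = 1: rhs = 13, matching y values: 8, 9 (2 points).
  x = 2: rhs = 8, matching y values: 5, 12 (2 points).
  x = 3: rhs = 15, matching y values: 7, 10 (2 points).
  x = 4: rhs = 6, matching y values: none (0 points).
  x = 5: rhs = 4, matching y values: 2, 15 (2 points).
  x = 6: rhs = 15, matching y values: 7, 10 (2 points).
  x = 7: rhs = 11, matching y values: none (0 points).
  x = 8: rhs = 15, matching y values: 7, 10 (2 points).
  x = 9: rhs = 16, matching y values: 4, 13 (2 points).
  x = 10: rhs = 3, matching y values: none (0 points).
  x = 11: rhs = 16, matching y values: 4, 13 (2 points).
  x = 12: rhs = 10, matching y values: none (0 points).
  x = 13: rhs = 8, matching y values: 5, 12 (2 points).
  x = 14: rhs = 16, matching y values: 4, 13 (2 points).
  x = 15: rhs = 6, matching y values: none (0 points).
  x = 16: rhs = 1, matching y values: 1, 16 (2 points).
Total affine count: 22.
Full point count |E(F_17)| = 22 + 1 = 23.
Hasse bound: |23 − (17+1)| = |5| = 5 ≤ 2√17 ≈ 8.2462 ✓.


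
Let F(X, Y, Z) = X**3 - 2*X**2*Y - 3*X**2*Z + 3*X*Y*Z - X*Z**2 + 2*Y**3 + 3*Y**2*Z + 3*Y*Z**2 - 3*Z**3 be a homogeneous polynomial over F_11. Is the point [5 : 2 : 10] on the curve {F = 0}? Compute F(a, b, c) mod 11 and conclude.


F(5,2,10) ≡ 1 (mod 11); P is NOT on the curve.

Evaluate F(5, 2, 10) term-by-term (mod 11).
  X**3 ↦ 1·125·1·1 = 125
  -2*X**2*Y ↦ -2·25·2·1 = -100
  -3*X**2*Z ↦ -3·25·1·10 = -750
  3*X*Y*Z ↦ 3·5·2·10 = 300
  -X*Z**2 ↦ -1·5·1·100 = -500
  2*Y**3 ↦ 2·1·8·1 = 16
  3*Y**2*Z ↦ 3·1·4·10 = 120
  3*Y*Z**2 ↦ 3·1·2·100 = 600
  -3*Z**3 ↦ -3·1·1·1000 = -3000
Sum: F(5, 2, 10) = (125) + (-100) + (-750) + (300) + (-500) + (16) + (120) + (600) + (-3000) = -3189.
Reducing mod 11: -3189 ≡ 1 (mod 11).
Since F(a, b, c) ≡ 1 ≠ 0 (mod 11), P does NOT lie on the curve.


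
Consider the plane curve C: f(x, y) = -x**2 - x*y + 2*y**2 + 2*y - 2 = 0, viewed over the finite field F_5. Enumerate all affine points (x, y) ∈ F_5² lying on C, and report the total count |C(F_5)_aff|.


Affine F_5-points: {(0, 2), (1, 1), (3, 1), (3, 2)}; count = 4.

For each of the 25 pairs (x, y) ∈ F_5², evaluate f(x, y) mod 5. Record the zeros.
  x = 0: [0↦3, 1↦2, 2↦0, 3↦2, 4↦3]  zeros at y ∈ {2}
  x = 1: [0↦2, 1↦0, 2↦2, 3↦3, 4↦3]  zeros at y ∈ {1}
  x = 2: [0↦4, 1↦1, 2↦2, 3↦2, 4↦1]  zeros at y ∈ ∅
  x = 3: [0↦4, 1↦0, 2↦0, 3↦4, 4↦2]  zeros at y ∈ {1, 2}
  x = 4: [0↦2, 1↦2, 2↦1, 3↦4, 4↦1]  zeros at y ∈ ∅
Collecting zeros: affine points = {(0, 2), (1, 1), (3, 1), (3, 2)}.
Total count |C(F_5)_aff| = 4.


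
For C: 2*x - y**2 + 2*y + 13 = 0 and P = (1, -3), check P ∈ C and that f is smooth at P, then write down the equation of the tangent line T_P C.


Tangent line at P: 2*x + 8*y + 22 = 0.

Step 1: f(1, -3) = 0, so P lies on C.
Step 2: partial derivatives
  f_x(x, y) = 2, f_y(x, y) = 2 - 2*y.
  f_x(P) = 2, f_y(P) = 8 (gradient nonzero, so P is smooth).
Step 3: tangent line at P: 2·(x − 1) + 8·(y − -3) = 0.
Expanding: 2*x + 8*y + 22 = 0.


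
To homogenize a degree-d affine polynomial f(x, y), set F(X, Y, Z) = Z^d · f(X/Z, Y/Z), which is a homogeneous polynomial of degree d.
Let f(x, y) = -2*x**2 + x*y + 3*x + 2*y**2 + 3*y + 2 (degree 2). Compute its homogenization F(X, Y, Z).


F(X, Y, Z) = -2*X**2 + X*Y + 3*X*Z + 2*Y**2 + 3*Y*Z + 2*Z**2

deg(f) = 2.
Substitute x = X/Z, y = Y/Z into f, then multiply by Z^2.
  monomial -2·x^2·y^0 ↦ -2·X^2·Y^0·Z^0.
  monomial 1·x^1·y^1 ↦ 1·X^1·Y^1·Z^0.
  monomial 3·x^1·y^0 ↦ 3·X^1·Y^0·Z^1.
  monomial 2·x^0·y^2 ↦ 2·X^0·Y^2·Z^0.
  monomial 3·x^0·y^1 ↦ 3·X^0·Y^1·Z^1.
  monomial 2·x^0·y^0 ↦ 2·X^0·Y^0·Z^2.
Collecting: F(X, Y, Z) = -2*X**2 + X*Y + 3*X*Z + 2*Y**2 + 3*Y*Z + 2*Z**2.


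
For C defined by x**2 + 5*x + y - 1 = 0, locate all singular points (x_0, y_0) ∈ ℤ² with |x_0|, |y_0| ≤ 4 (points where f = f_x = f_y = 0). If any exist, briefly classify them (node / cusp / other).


No singular points in the scanned grid; C is smooth there.

Compute partial derivatives:
  f_x = 2*x + 5.
  f_y = 1.
f_y = 1 is a nonzero constant, so f_y never vanishes: no point (x, y) can satisfy f = f_x = f_y = 0. In particular no (x, y) ∈ {−4, ..., 4}² is singular; the curve is smooth.


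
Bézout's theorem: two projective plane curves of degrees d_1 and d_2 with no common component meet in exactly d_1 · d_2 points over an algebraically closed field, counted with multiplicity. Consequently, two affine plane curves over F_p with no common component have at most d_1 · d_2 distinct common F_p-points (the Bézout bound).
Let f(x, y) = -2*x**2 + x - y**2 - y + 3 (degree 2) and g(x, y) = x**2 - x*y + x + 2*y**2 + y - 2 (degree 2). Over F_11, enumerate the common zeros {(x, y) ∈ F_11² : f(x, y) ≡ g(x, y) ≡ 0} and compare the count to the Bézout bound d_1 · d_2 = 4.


Common zeros: {(5, 9)}; count = 1; Bézout bound = 4.

deg(f) = 2, deg(g) = 2, so Bézout bound = 4.
Scan x ∈ F_11. For each x, list the y ∈ F_11 with f(x, y) ≡ 0 and those with g(x, y) ≡ 0 (mod 11); the common zeros in that column are the intersection.
  x = 0: f ≡ 0 at y ∈ ∅; g ≡ 0 at y ∈ ∅; common: ∅.
  x = 1: f ≡ 0 at y ∈ {1, 9}; g ≡ 0 at y ∈ {0}; common: ∅.
  x = 2: f ≡ 0 at y ∈ {5}; g ≡ 0 at y ∈ ∅; common: ∅.
  x = 3: f ≡ 0 at y ∈ ∅; g ≡ 0 at y ∈ {3, 9}; common: ∅.
  x = 4: f ≡ 0 at y ∈ {5}; g ≡ 0 at y ∈ ∅; common: ∅.
  x = 5: f ≡ 0 at y ∈ {1, 9}; g ≡ 0 at y ∈ {4, 9}; common: {9}.
  x = 6: f ≡ 0 at y ∈ ∅; g ≡ 0 at y ∈ ∅; common: ∅.
  x = 7: f ≡ 0 at y ∈ {0, 10}; g ≡ 0 at y ∈ {7}; common: ∅.
  x = 8: f ≡ 0 at y ∈ ∅; g ≡ 0 at y ∈ ∅; common: ∅.
  x = 9: f ≡ 0 at y ∈ ∅; g ≡ 0 at y ∈ {0, 4}; common: ∅.
  x = 10: f ≡ 0 at y ∈ {0, 10}; g ≡ 0 at y ∈ {3, 7}; common: ∅.
Collecting: common zeros = {(5, 9)}, so the count is 1.
Comparison with the Bézout bound: 1 ≤ 4 = deg(f)·deg(g), as expected for curves with no common component (the affine F_11-count falls short of the bound because intersections may lie at infinity, over extension fields, or carry multiplicity).


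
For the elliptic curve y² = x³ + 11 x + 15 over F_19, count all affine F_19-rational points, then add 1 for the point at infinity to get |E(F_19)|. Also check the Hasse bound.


Affine points = {(2, 8), (2, 11), (4, 3), (4, 16), (5, 9), (5, 10), (7, 6), (7, 13), (8, 8), (8, 11), (9, 8), (9, 11), (10, 2), (10, 17), (11, 2), (11, 17), (14, 5), (14, 14), (17, 2), (17, 17)}; affine count = 20; |E(F_19)| = 21.

Discriminant check: Δ ∝ 4a³ + 27b² = 4·11³ + 27·15² = 4·1331 + 27·225 ≡ 18 (mod 19). Nonzero ⇒ E is nonsingular.
For each x ∈ F_19, compute rhs = x³ + 11·x + 15 mod 19, then count y ∈ F_19 with y² ≡ rhs.
  x = 0: rhs = 15, matching y values: none (0 points).
  x = 1: rhs = 8, matching y values: none (0 points).
  x = 2: rhs = 7, matching y values: 8, 11 (2 points).
  x = 3: rhs = 18, matching y values: none (0 points).
  x = 4: rhs = 9, matching y values: 3, 16 (2 points).
  x = 5: rhs = 5, matching y values: 9, 10 (2 points).
  x = 6: rhs = 12, matching y values: none (0 points).
  x = 7: rhs = 17, matching y values: 6, 13 (2 points).
  x = 8: rhs = 7, matching y values: 8, 11 (2 points).
  x = 9: rhs = 7, matching y values: 8, 11 (2 points).
  x = 10: rhs = 4, matching y values: 2, 17 (2 points).
  x = 11: rhs = 4, matching y values: 2, 17 (2 points).
  x = 12: rhs = 13, matching y values: none (0 points).
  x = 13: rhs = 18, matching y values: none (0 points).
  x = 14: rhs = 6, matching y values: 5, 14 (2 points).
  x = 15: rhs = 2, matching y values: none (0 points).
  x = 16: rhs = 12, matching y values: none (0 points).
  x = 17: rhs = 4, matching y values: 2, 17 (2 points).
  x = 18: rhs = 3, matching y values: none (0 points).
Total affine count: 20.
Full point count |E(F_19)| = 20 + 1 = 21.
Hasse bound: |21 − (19+1)| = |1| = 1 ≤ 2√19 ≈ 8.7178 ✓.
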